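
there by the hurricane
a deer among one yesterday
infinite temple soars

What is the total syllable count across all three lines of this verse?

Line 1: there(1) + by(1) + the(1) + hurricane(3) = 6
Line 2: a(1) + deer(1) + among(2) + one(1) + yesterday(3) = 8
Line 3: infinite(3) + temple(2) + soars(1) = 6
Total: 6 + 8 + 6 = 20

20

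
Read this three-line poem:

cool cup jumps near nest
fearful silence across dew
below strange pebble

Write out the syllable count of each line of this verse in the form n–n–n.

Line 1: cool(1) + cup(1) + jumps(1) + near(1) + nest(1) = 5
Line 2: fearful(2) + silence(2) + across(2) + dew(1) = 7
Line 3: below(2) + strange(1) + pebble(2) = 5

5–7–5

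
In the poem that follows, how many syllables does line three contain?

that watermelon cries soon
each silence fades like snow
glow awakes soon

Line three: glow (1), awakes (2), soon (1) → 4

4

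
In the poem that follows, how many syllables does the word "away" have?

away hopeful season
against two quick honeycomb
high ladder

2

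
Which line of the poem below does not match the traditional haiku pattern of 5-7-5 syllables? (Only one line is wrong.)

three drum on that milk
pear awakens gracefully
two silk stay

Line 1: three(1) + drum(1) + on(1) + that(1) + milk(1) = 5 ✓
Line 2: pear(1) + awakens(3) + gracefully(3) = 7 ✓
Line 3: two(1) + silk(1) + stay(1) = 3 (expected 5)

The third line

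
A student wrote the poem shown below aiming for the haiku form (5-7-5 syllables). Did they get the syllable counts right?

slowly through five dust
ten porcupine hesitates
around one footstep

Line 1: slowly(2) + through(1) + five(1) + dust(1) = 5 ✓
Line 2: ten(1) + porcupine(3) + hesitates(3) = 7 ✓
Line 3: around(2) + one(1) + footstep(2) = 5 ✓

Yes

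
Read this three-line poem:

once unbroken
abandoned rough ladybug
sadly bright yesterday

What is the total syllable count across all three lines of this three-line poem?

Line 1: "once unbroken": 1+3 = 4
Line 2: "abandoned rough ladybug": 3+1+3 = 7
Line 3: "sadly bright yesterday": 2+1+3 = 6
Total: 4 + 7 + 6 = 17

17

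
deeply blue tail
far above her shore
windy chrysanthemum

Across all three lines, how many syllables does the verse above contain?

15

Line 1: deeply (2), blue (1), tail (1) → 4
Line 2: far (1), above (2), her (1), shore (1) → 5
Line 3: windy (2), chrysanthemum (4) → 6
Total: 4 + 5 + 6 = 15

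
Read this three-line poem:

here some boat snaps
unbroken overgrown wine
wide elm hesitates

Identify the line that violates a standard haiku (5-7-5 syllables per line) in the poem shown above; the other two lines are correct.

Line 1: here(1) + some(1) + boat(1) + snaps(1) = 4 (expected 5)
Line 2: unbroken(3) + overgrown(3) + wine(1) = 7 ✓
Line 3: wide(1) + elm(1) + hesitates(3) = 5 ✓

The first line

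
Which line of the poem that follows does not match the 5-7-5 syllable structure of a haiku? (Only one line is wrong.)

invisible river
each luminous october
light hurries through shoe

The first line

Line 1: invisible(4) + river(2) = 6 (expected 5)
Line 2: each(1) + luminous(3) + october(3) = 7 ✓
Line 3: light(1) + hurries(2) + through(1) + shoe(1) = 5 ✓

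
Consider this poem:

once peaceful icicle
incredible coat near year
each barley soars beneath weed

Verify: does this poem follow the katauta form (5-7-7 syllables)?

Line 1: once (1), peaceful (2), icicle (3) → 6 (expected 5)
Line 2: incredible (4), coat (1), near (1), year (1) → 7 ✓
Line 3: each (1), barley (2), soars (1), beneath (2), weed (1) → 7 ✓

No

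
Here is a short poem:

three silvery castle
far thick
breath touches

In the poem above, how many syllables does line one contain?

6

Line one: three(1) + silvery(3) + castle(2) = 6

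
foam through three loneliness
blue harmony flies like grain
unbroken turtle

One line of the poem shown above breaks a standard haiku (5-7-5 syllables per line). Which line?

Line 1: foam (1), through (1), three (1), loneliness (3) → 6 (expected 5)
Line 2: blue (1), harmony (3), flies (1), like (1), grain (1) → 7 ✓
Line 3: unbroken (3), turtle (2) → 5 ✓

Line 1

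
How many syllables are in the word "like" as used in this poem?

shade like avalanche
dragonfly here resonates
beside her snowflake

1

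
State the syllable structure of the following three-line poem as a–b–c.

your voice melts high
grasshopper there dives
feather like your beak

Line 1: "your voice melts high": 1+1+1+1 = 4
Line 2: "grasshopper there dives": 3+1+1 = 5
Line 3: "feather like your beak": 2+1+1+1 = 5

4–5–5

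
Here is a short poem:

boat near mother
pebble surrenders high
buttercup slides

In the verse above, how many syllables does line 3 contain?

4

Line 3: buttercup (3), slides (1) → 4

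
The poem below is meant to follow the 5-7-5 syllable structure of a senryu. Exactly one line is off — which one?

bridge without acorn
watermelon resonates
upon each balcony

Line 3

Line 1: "bridge without acorn": 1+2+2 = 5 ✓
Line 2: "watermelon resonates": 4+3 = 7 ✓
Line 3: "upon each balcony": 2+1+3 = 6 (expected 5)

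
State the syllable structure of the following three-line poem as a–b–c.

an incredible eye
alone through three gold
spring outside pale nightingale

Line 1: "an incredible eye": 1+4+1 = 6
Line 2: "alone through three gold": 2+1+1+1 = 5
Line 3: "spring outside pale nightingale": 1+2+1+3 = 7

6–5–7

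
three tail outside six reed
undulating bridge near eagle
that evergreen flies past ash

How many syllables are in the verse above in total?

Line 1: three (1), tail (1), outside (2), six (1), reed (1) → 6
Line 2: undulating (4), bridge (1), near (1), eagle (2) → 8
Line 3: that (1), evergreen (3), flies (1), past (1), ash (1) → 7
Total: 6 + 8 + 7 = 21

21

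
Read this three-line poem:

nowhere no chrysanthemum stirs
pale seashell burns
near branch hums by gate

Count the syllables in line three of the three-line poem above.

5

Line three: near(1) + branch(1) + hums(1) + by(1) + gate(1) = 5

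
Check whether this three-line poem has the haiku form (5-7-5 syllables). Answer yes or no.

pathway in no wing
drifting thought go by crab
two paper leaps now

Line 1: "pathway in no wing": 2+1+1+1 = 5 ✓
Line 2: "drifting thought go by crab": 2+1+1+1+1 = 6 (expected 7)
Line 3: "two paper leaps now": 1+2+1+1 = 5 ✓

No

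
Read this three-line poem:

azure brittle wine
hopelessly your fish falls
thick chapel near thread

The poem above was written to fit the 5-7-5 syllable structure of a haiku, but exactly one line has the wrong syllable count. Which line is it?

Line 2

Line 1: "azure brittle wine": 2+2+1 = 5 ✓
Line 2: "hopelessly your fish falls": 3+1+1+1 = 6 (expected 7)
Line 3: "thick chapel near thread": 1+2+1+1 = 5 ✓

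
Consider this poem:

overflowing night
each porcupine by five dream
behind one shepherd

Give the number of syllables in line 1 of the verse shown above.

5

Line 1: overflowing (4), night (1) → 5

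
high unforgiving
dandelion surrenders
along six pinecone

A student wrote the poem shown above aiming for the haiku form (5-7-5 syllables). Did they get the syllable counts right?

Yes

Line 1: high (1), unforgiving (4) → 5 ✓
Line 2: dandelion (4), surrenders (3) → 7 ✓
Line 3: along (2), six (1), pinecone (2) → 5 ✓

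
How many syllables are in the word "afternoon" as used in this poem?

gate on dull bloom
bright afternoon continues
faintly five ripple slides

"afternoon" has 3 syllables.

3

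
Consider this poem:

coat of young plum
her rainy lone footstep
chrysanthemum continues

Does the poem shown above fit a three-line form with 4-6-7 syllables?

Yes

Line 1: coat(1) + of(1) + young(1) + plum(1) = 4 ✓
Line 2: her(1) + rainy(2) + lone(1) + footstep(2) = 6 ✓
Line 3: chrysanthemum(4) + continues(3) = 7 ✓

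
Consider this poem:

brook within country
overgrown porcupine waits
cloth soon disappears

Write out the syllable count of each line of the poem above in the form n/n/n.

5/7/5

Line 1: brook(1) + within(2) + country(2) = 5
Line 2: overgrown(3) + porcupine(3) + waits(1) = 7
Line 3: cloth(1) + soon(1) + disappears(3) = 5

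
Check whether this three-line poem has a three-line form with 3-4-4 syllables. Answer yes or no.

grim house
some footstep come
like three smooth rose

No

Line 1: grim (1), house (1) → 2 (expected 3)
Line 2: some (1), footstep (2), come (1) → 4 ✓
Line 3: like (1), three (1), smooth (1), rose (1) → 4 ✓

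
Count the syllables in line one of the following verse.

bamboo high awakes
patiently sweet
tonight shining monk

Line one: "bamboo high awakes": 2+1+2 = 5

5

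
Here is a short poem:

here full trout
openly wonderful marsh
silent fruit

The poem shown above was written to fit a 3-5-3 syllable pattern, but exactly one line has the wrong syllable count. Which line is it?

Line 1: "here full trout": 1+1+1 = 3 ✓
Line 2: "openly wonderful marsh": 3+3+1 = 7 (expected 5)
Line 3: "silent fruit": 2+1 = 3 ✓

The second line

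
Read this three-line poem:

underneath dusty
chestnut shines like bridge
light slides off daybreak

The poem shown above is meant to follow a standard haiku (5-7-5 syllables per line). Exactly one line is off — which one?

Line 1: "underneath dusty": 3+2 = 5 ✓
Line 2: "chestnut shines like bridge": 2+1+1+1 = 5 (expected 7)
Line 3: "light slides off daybreak": 1+1+1+2 = 5 ✓

Line 2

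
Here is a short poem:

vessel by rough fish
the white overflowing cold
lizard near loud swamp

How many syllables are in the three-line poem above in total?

17

Line 1: vessel(2) + by(1) + rough(1) + fish(1) = 5
Line 2: the(1) + white(1) + overflowing(4) + cold(1) = 7
Line 3: lizard(2) + near(1) + loud(1) + swamp(1) = 5
Total: 5 + 7 + 5 = 17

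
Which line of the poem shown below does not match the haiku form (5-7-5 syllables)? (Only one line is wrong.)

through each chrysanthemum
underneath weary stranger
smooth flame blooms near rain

Line 1: "through each chrysanthemum": 1+1+4 = 6 (expected 5)
Line 2: "underneath weary stranger": 3+2+2 = 7 ✓
Line 3: "smooth flame blooms near rain": 1+1+1+1+1 = 5 ✓

Line 1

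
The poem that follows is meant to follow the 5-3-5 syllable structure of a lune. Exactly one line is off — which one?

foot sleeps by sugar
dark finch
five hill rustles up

The second line

Line 1: foot (1), sleeps (1), by (1), sugar (2) → 5 ✓
Line 2: dark (1), finch (1) → 2 (expected 3)
Line 3: five (1), hill (1), rustles (2), up (1) → 5 ✓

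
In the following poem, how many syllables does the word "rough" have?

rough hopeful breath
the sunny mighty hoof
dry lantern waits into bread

1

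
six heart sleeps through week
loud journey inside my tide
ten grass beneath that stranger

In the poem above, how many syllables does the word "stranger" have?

"stranger" has 2 syllables.

2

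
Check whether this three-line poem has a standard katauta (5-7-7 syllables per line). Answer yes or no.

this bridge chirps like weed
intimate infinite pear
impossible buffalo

Yes

Line 1: this(1) + bridge(1) + chirps(1) + like(1) + weed(1) = 5 ✓
Line 2: intimate(3) + infinite(3) + pear(1) = 7 ✓
Line 3: impossible(4) + buffalo(3) = 7 ✓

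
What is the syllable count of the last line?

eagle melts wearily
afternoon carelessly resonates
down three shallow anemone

The last line: down(1) + three(1) + shallow(2) + anemone(4) = 8

8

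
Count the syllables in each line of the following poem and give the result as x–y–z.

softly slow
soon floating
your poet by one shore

Line 1: "softly slow": 2+1 = 3
Line 2: "soon floating": 1+2 = 3
Line 3: "your poet by one shore": 1+2+1+1+1 = 6

3–3–6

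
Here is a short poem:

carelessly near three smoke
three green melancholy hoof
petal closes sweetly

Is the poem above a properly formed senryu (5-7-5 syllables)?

Line 1: carelessly (3), near (1), three (1), smoke (1) → 6 (expected 5)
Line 2: three (1), green (1), melancholy (4), hoof (1) → 7 ✓
Line 3: petal (2), closes (2), sweetly (2) → 6 (expected 5)

No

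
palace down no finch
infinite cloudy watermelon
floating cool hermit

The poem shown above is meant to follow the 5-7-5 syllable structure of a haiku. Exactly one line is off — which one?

Line 1: palace(2) + down(1) + no(1) + finch(1) = 5 ✓
Line 2: infinite(3) + cloudy(2) + watermelon(4) = 9 (expected 7)
Line 3: floating(2) + cool(1) + hermit(2) = 5 ✓

The second line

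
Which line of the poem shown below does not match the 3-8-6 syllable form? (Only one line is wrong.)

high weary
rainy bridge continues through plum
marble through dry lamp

Line 3

Line 1: high(1) + weary(2) = 3 ✓
Line 2: rainy(2) + bridge(1) + continues(3) + through(1) + plum(1) = 8 ✓
Line 3: marble(2) + through(1) + dry(1) + lamp(1) = 5 (expected 6)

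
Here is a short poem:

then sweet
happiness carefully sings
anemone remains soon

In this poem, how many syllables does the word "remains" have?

2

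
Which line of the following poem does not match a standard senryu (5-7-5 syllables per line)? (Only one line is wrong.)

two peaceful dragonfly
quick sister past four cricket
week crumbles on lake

Line 1: two(1) + peaceful(2) + dragonfly(3) = 6 (expected 5)
Line 2: quick(1) + sister(2) + past(1) + four(1) + cricket(2) = 7 ✓
Line 3: week(1) + crumbles(2) + on(1) + lake(1) = 5 ✓

Line 1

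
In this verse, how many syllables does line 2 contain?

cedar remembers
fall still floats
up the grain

Line 2: fall (1), still (1), floats (1) → 3

3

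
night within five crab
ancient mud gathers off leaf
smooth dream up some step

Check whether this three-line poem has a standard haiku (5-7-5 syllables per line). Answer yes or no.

Line 1: night (1), within (2), five (1), crab (1) → 5 ✓
Line 2: ancient (2), mud (1), gathers (2), off (1), leaf (1) → 7 ✓
Line 3: smooth (1), dream (1), up (1), some (1), step (1) → 5 ✓

Yes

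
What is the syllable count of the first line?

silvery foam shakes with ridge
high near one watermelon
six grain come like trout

The first line: silvery (3), foam (1), shakes (1), with (1), ridge (1) → 7

7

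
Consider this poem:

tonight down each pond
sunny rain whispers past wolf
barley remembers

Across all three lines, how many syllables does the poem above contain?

17

Line 1: tonight(2) + down(1) + each(1) + pond(1) = 5
Line 2: sunny(2) + rain(1) + whispers(2) + past(1) + wolf(1) = 7
Line 3: barley(2) + remembers(3) = 5
Total: 5 + 7 + 5 = 17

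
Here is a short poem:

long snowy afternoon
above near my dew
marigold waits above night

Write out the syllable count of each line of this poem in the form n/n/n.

6/5/7

Line 1: long (1), snowy (2), afternoon (3) → 6
Line 2: above (2), near (1), my (1), dew (1) → 5
Line 3: marigold (3), waits (1), above (2), night (1) → 7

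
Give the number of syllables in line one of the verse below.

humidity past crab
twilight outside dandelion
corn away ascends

Line one: humidity(4) + past(1) + crab(1) = 6

6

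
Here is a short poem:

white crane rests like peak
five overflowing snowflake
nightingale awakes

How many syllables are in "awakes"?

2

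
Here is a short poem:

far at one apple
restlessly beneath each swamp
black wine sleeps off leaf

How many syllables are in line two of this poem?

Line two: restlessly(3) + beneath(2) + each(1) + swamp(1) = 7

7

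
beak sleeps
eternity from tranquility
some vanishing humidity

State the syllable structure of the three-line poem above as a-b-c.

2-9-8

Line 1: beak (1), sleeps (1) → 2
Line 2: eternity (4), from (1), tranquility (4) → 9
Line 3: some (1), vanishing (3), humidity (4) → 8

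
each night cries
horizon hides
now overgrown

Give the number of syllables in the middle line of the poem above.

The middle line: horizon (3), hides (1) → 4

4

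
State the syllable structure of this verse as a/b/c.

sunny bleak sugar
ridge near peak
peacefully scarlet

Line 1: sunny (2), bleak (1), sugar (2) → 5
Line 2: ridge (1), near (1), peak (1) → 3
Line 3: peacefully (3), scarlet (2) → 5

5/3/5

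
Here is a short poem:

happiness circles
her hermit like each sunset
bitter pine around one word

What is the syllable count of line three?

Line three: bitter(2) + pine(1) + around(2) + one(1) + word(1) = 7

7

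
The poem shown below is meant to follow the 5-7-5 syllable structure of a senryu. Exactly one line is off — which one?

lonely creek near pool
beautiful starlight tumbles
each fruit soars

The third line

Line 1: lonely(2) + creek(1) + near(1) + pool(1) = 5 ✓
Line 2: beautiful(3) + starlight(2) + tumbles(2) = 7 ✓
Line 3: each(1) + fruit(1) + soars(1) = 3 (expected 5)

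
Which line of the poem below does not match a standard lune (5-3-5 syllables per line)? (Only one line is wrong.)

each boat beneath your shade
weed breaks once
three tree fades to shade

Line 1: "each boat beneath your shade": 1+1+2+1+1 = 6 (expected 5)
Line 2: "weed breaks once": 1+1+1 = 3 ✓
Line 3: "three tree fades to shade": 1+1+1+1+1 = 5 ✓

The first line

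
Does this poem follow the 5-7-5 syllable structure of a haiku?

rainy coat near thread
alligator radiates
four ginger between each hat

Line 1: rainy(2) + coat(1) + near(1) + thread(1) = 5 ✓
Line 2: alligator(4) + radiates(3) = 7 ✓
Line 3: four(1) + ginger(2) + between(2) + each(1) + hat(1) = 7 (expected 5)

No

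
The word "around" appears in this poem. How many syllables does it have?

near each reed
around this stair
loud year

"around" has 2 syllables.

2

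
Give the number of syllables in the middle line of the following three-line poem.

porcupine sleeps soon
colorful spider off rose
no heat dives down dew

7

The middle line: "colorful spider off rose": 3+2+1+1 = 7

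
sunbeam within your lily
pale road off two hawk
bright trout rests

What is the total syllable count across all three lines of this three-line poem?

Line 1: sunbeam (2), within (2), your (1), lily (2) → 7
Line 2: pale (1), road (1), off (1), two (1), hawk (1) → 5
Line 3: bright (1), trout (1), rests (1) → 3
Total: 7 + 5 + 3 = 15

15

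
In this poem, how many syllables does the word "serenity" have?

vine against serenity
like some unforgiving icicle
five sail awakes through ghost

4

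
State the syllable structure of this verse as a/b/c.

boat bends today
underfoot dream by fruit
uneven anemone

4/6/7

Line 1: boat (1), bends (1), today (2) → 4
Line 2: underfoot (3), dream (1), by (1), fruit (1) → 6
Line 3: uneven (3), anemone (4) → 7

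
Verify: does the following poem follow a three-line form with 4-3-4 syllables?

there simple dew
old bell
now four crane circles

Line 1: there(1) + simple(2) + dew(1) = 4 ✓
Line 2: old(1) + bell(1) = 2 (expected 3)
Line 3: now(1) + four(1) + crane(1) + circles(2) = 5 (expected 4)

No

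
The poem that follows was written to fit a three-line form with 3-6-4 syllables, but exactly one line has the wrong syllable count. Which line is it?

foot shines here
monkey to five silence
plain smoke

Line 1: foot(1) + shines(1) + here(1) = 3 ✓
Line 2: monkey(2) + to(1) + five(1) + silence(2) = 6 ✓
Line 3: plain(1) + smoke(1) = 2 (expected 4)

Line 3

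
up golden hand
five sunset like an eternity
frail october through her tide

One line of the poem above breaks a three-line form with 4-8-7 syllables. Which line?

Line 2

Line 1: "up golden hand": 1+2+1 = 4 ✓
Line 2: "five sunset like an eternity": 1+2+1+1+4 = 9 (expected 8)
Line 3: "frail october through her tide": 1+3+1+1+1 = 7 ✓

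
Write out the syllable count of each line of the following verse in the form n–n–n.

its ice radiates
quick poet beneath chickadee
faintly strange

Line 1: its (1), ice (1), radiates (3) → 5
Line 2: quick (1), poet (2), beneath (2), chickadee (3) → 8
Line 3: faintly (2), strange (1) → 3

5–8–3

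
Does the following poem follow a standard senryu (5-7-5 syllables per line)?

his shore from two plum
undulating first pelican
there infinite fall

No

Line 1: his (1), shore (1), from (1), two (1), plum (1) → 5 ✓
Line 2: undulating (4), first (1), pelican (3) → 8 (expected 7)
Line 3: there (1), infinite (3), fall (1) → 5 ✓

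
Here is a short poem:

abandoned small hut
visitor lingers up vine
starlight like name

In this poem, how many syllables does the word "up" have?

1

"up" has 1 syllable.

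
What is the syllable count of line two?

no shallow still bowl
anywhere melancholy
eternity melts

Line two: anywhere(3) + melancholy(4) = 7

7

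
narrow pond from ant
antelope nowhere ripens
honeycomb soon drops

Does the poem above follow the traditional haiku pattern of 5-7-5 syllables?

Line 1: narrow (2), pond (1), from (1), ant (1) → 5 ✓
Line 2: antelope (3), nowhere (2), ripens (2) → 7 ✓
Line 3: honeycomb (3), soon (1), drops (1) → 5 ✓

Yes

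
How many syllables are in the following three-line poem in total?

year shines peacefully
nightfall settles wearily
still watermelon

Line 1: "year shines peacefully": 1+1+3 = 5
Line 2: "nightfall settles wearily": 2+2+3 = 7
Line 3: "still watermelon": 1+4 = 5
Total: 5 + 7 + 5 = 17

17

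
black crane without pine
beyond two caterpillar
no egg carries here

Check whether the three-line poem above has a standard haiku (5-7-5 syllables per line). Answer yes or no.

Line 1: "black crane without pine": 1+1+2+1 = 5 ✓
Line 2: "beyond two caterpillar": 2+1+4 = 7 ✓
Line 3: "no egg carries here": 1+1+2+1 = 5 ✓

Yes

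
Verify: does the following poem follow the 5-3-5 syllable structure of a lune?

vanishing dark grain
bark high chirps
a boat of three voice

Yes

Line 1: vanishing(3) + dark(1) + grain(1) = 5 ✓
Line 2: bark(1) + high(1) + chirps(1) = 3 ✓
Line 3: a(1) + boat(1) + of(1) + three(1) + voice(1) = 5 ✓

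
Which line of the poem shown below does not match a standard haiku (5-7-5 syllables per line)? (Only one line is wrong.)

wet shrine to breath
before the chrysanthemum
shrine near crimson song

Line 1: wet(1) + shrine(1) + to(1) + breath(1) = 4 (expected 5)
Line 2: before(2) + the(1) + chrysanthemum(4) = 7 ✓
Line 3: shrine(1) + near(1) + crimson(2) + song(1) = 5 ✓

Line 1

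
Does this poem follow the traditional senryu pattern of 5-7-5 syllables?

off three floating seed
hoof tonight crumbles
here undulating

No

Line 1: off(1) + three(1) + floating(2) + seed(1) = 5 ✓
Line 2: hoof(1) + tonight(2) + crumbles(2) = 5 (expected 7)
Line 3: here(1) + undulating(4) = 5 ✓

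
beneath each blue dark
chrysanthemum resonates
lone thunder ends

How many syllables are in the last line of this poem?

4

The last line: "lone thunder ends": 1+2+1 = 4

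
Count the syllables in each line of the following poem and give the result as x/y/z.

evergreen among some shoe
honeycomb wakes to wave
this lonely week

7/6/4

Line 1: evergreen (3), among (2), some (1), shoe (1) → 7
Line 2: honeycomb (3), wakes (1), to (1), wave (1) → 6
Line 3: this (1), lonely (2), week (1) → 4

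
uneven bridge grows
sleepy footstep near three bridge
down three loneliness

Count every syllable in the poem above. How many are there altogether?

17

Line 1: uneven(3) + bridge(1) + grows(1) = 5
Line 2: sleepy(2) + footstep(2) + near(1) + three(1) + bridge(1) = 7
Line 3: down(1) + three(1) + loneliness(3) = 5
Total: 5 + 7 + 5 = 17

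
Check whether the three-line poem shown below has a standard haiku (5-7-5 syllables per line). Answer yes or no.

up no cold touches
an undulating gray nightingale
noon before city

No

Line 1: up(1) + no(1) + cold(1) + touches(2) = 5 ✓
Line 2: an(1) + undulating(4) + gray(1) + nightingale(3) = 9 (expected 7)
Line 3: noon(1) + before(2) + city(2) = 5 ✓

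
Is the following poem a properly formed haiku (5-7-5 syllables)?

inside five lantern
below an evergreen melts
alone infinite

Yes

Line 1: "inside five lantern": 2+1+2 = 5 ✓
Line 2: "below an evergreen melts": 2+1+3+1 = 7 ✓
Line 3: "alone infinite": 2+3 = 5 ✓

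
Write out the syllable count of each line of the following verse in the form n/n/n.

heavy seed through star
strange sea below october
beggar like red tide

5/7/5

Line 1: "heavy seed through star": 2+1+1+1 = 5
Line 2: "strange sea below october": 1+1+2+3 = 7
Line 3: "beggar like red tide": 2+1+1+1 = 5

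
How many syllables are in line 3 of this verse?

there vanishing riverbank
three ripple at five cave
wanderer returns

5

Line 3: wanderer(3) + returns(2) = 5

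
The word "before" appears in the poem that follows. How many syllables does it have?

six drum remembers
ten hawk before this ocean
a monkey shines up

"before" has 2 syllables.

2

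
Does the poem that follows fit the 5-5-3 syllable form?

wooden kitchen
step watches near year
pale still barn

Line 1: wooden (2), kitchen (2) → 4 (expected 5)
Line 2: step (1), watches (2), near (1), year (1) → 5 ✓
Line 3: pale (1), still (1), barn (1) → 3 ✓

No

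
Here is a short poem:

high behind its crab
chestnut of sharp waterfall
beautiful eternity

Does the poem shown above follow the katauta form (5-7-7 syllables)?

Yes

Line 1: high(1) + behind(2) + its(1) + crab(1) = 5 ✓
Line 2: chestnut(2) + of(1) + sharp(1) + waterfall(3) = 7 ✓
Line 3: beautiful(3) + eternity(4) = 7 ✓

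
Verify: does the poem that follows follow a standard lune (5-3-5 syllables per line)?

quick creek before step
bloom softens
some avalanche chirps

Line 1: quick (1), creek (1), before (2), step (1) → 5 ✓
Line 2: bloom (1), softens (2) → 3 ✓
Line 3: some (1), avalanche (3), chirps (1) → 5 ✓

Yes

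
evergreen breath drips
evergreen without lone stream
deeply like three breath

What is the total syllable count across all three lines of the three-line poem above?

Line 1: evergreen(3) + breath(1) + drips(1) = 5
Line 2: evergreen(3) + without(2) + lone(1) + stream(1) = 7
Line 3: deeply(2) + like(1) + three(1) + breath(1) = 5
Total: 5 + 7 + 5 = 17

17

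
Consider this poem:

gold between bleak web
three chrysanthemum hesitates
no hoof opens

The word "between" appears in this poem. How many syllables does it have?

"between" has 2 syllables.

2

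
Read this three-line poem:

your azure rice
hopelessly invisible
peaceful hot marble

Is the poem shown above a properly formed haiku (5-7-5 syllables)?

No

Line 1: "your azure rice": 1+2+1 = 4 (expected 5)
Line 2: "hopelessly invisible": 3+4 = 7 ✓
Line 3: "peaceful hot marble": 2+1+2 = 5 ✓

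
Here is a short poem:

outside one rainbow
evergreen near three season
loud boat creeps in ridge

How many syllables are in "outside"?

2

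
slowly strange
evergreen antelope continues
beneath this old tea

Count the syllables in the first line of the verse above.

3

The first line: slowly(2) + strange(1) = 3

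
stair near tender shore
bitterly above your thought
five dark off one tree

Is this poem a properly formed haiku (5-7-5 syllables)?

Line 1: stair (1), near (1), tender (2), shore (1) → 5 ✓
Line 2: bitterly (3), above (2), your (1), thought (1) → 7 ✓
Line 3: five (1), dark (1), off (1), one (1), tree (1) → 5 ✓

Yes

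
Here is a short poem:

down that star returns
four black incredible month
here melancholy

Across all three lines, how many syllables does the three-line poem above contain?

Line 1: down (1), that (1), star (1), returns (2) → 5
Line 2: four (1), black (1), incredible (4), month (1) → 7
Line 3: here (1), melancholy (4) → 5
Total: 5 + 7 + 5 = 17

17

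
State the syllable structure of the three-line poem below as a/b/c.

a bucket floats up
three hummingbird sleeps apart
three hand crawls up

5/7/4

Line 1: a(1) + bucket(2) + floats(1) + up(1) = 5
Line 2: three(1) + hummingbird(3) + sleeps(1) + apart(2) = 7
Line 3: three(1) + hand(1) + crawls(1) + up(1) = 4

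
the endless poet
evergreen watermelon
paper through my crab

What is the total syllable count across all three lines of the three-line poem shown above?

17

Line 1: the(1) + endless(2) + poet(2) = 5
Line 2: evergreen(3) + watermelon(4) = 7
Line 3: paper(2) + through(1) + my(1) + crab(1) = 5
Total: 5 + 7 + 5 = 17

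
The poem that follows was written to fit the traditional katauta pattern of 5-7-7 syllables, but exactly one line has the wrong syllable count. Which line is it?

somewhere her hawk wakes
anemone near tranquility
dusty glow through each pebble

The second line

Line 1: "somewhere her hawk wakes": 2+1+1+1 = 5 ✓
Line 2: "anemone near tranquility": 4+1+4 = 9 (expected 7)
Line 3: "dusty glow through each pebble": 2+1+1+1+2 = 7 ✓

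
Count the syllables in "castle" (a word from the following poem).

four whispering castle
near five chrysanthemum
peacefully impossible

2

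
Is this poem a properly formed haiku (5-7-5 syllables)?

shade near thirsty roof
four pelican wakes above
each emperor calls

Line 1: shade(1) + near(1) + thirsty(2) + roof(1) = 5 ✓
Line 2: four(1) + pelican(3) + wakes(1) + above(2) = 7 ✓
Line 3: each(1) + emperor(3) + calls(1) = 5 ✓

Yes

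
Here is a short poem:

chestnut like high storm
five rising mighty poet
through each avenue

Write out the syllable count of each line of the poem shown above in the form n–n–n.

Line 1: chestnut (2), like (1), high (1), storm (1) → 5
Line 2: five (1), rising (2), mighty (2), poet (2) → 7
Line 3: through (1), each (1), avenue (3) → 5

5–7–5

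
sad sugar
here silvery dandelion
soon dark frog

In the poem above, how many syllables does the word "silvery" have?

3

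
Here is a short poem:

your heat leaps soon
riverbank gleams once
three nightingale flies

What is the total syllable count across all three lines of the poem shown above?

14

Line 1: "your heat leaps soon": 1+1+1+1 = 4
Line 2: "riverbank gleams once": 3+1+1 = 5
Line 3: "three nightingale flies": 1+3+1 = 5
Total: 4 + 5 + 5 = 14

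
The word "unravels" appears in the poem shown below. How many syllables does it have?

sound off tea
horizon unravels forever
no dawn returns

"unravels" has 3 syllables.

3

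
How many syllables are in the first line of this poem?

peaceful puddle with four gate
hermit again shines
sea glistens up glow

The first line: peaceful (2), puddle (2), with (1), four (1), gate (1) → 7

7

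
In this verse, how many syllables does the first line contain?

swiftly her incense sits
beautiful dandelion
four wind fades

6

The first line: swiftly(2) + her(1) + incense(2) + sits(1) = 6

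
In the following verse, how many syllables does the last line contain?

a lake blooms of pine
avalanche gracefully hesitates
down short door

The last line: down (1), short (1), door (1) → 3

3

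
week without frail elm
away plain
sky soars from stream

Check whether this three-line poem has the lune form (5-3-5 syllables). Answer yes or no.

Line 1: week(1) + without(2) + frail(1) + elm(1) = 5 ✓
Line 2: away(2) + plain(1) = 3 ✓
Line 3: sky(1) + soars(1) + from(1) + stream(1) = 4 (expected 5)

No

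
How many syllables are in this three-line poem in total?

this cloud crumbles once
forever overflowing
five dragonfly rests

17

Line 1: this(1) + cloud(1) + crumbles(2) + once(1) = 5
Line 2: forever(3) + overflowing(4) = 7
Line 3: five(1) + dragonfly(3) + rests(1) = 5
Total: 5 + 7 + 5 = 17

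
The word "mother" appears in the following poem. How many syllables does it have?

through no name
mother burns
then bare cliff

2

"mother" has 2 syllables.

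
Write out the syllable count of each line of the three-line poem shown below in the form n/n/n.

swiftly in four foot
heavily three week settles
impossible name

Line 1: swiftly (2), in (1), four (1), foot (1) → 5
Line 2: heavily (3), three (1), week (1), settles (2) → 7
Line 3: impossible (4), name (1) → 5

5/7/5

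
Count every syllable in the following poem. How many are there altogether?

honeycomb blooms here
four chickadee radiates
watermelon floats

17

Line 1: honeycomb(3) + blooms(1) + here(1) = 5
Line 2: four(1) + chickadee(3) + radiates(3) = 7
Line 3: watermelon(4) + floats(1) = 5
Total: 5 + 7 + 5 = 17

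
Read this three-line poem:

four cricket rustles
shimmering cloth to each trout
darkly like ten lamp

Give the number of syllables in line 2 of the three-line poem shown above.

7

Line 2: shimmering(3) + cloth(1) + to(1) + each(1) + trout(1) = 7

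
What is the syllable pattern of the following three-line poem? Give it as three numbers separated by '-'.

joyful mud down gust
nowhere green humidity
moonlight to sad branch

Line 1: joyful(2) + mud(1) + down(1) + gust(1) = 5
Line 2: nowhere(2) + green(1) + humidity(4) = 7
Line 3: moonlight(2) + to(1) + sad(1) + branch(1) = 5

5-7-5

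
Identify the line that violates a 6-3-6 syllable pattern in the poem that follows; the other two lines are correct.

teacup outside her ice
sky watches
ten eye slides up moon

The third line

Line 1: teacup (2), outside (2), her (1), ice (1) → 6 ✓
Line 2: sky (1), watches (2) → 3 ✓
Line 3: ten (1), eye (1), slides (1), up (1), moon (1) → 5 (expected 6)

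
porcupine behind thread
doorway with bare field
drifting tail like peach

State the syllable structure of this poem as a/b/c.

6/5/5

Line 1: porcupine (3), behind (2), thread (1) → 6
Line 2: doorway (2), with (1), bare (1), field (1) → 5
Line 3: drifting (2), tail (1), like (1), peach (1) → 5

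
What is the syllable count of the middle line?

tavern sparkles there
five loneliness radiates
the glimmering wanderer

7

The middle line: "five loneliness radiates": 1+3+3 = 7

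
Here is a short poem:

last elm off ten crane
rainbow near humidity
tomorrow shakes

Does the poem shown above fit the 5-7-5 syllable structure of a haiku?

Line 1: "last elm off ten crane": 1+1+1+1+1 = 5 ✓
Line 2: "rainbow near humidity": 2+1+4 = 7 ✓
Line 3: "tomorrow shakes": 3+1 = 4 (expected 5)

No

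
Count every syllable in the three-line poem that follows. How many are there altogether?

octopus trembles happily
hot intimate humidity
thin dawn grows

Line 1: "octopus trembles happily": 3+2+3 = 8
Line 2: "hot intimate humidity": 1+3+4 = 8
Line 3: "thin dawn grows": 1+1+1 = 3
Total: 8 + 8 + 3 = 19

19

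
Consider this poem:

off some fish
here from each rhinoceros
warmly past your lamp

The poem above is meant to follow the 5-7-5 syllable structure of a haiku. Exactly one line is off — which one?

Line 1

Line 1: "off some fish": 1+1+1 = 3 (expected 5)
Line 2: "here from each rhinoceros": 1+1+1+4 = 7 ✓
Line 3: "warmly past your lamp": 2+1+1+1 = 5 ✓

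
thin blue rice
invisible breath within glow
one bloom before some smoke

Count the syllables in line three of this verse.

Line three: one(1) + bloom(1) + before(2) + some(1) + smoke(1) = 6

6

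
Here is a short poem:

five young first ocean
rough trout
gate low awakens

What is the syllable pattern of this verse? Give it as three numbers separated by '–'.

5–2–5

Line 1: "five young first ocean": 1+1+1+2 = 5
Line 2: "rough trout": 1+1 = 2
Line 3: "gate low awakens": 1+1+3 = 5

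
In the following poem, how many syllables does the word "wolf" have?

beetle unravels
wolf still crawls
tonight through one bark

"wolf" has 1 syllable.

1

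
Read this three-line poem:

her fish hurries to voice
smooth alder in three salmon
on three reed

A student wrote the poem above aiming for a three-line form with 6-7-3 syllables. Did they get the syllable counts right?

Yes

Line 1: her (1), fish (1), hurries (2), to (1), voice (1) → 6 ✓
Line 2: smooth (1), alder (2), in (1), three (1), salmon (2) → 7 ✓
Line 3: on (1), three (1), reed (1) → 3 ✓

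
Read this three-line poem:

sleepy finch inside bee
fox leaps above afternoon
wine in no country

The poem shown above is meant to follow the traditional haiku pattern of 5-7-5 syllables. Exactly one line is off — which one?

The first line

Line 1: sleepy(2) + finch(1) + inside(2) + bee(1) = 6 (expected 5)
Line 2: fox(1) + leaps(1) + above(2) + afternoon(3) = 7 ✓
Line 3: wine(1) + in(1) + no(1) + country(2) = 5 ✓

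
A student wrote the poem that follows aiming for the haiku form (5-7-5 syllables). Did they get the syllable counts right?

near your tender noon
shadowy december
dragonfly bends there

No

Line 1: near(1) + your(1) + tender(2) + noon(1) = 5 ✓
Line 2: shadowy(3) + december(3) = 6 (expected 7)
Line 3: dragonfly(3) + bends(1) + there(1) = 5 ✓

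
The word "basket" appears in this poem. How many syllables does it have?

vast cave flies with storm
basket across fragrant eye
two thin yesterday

2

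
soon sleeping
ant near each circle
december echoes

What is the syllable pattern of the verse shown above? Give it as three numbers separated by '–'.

3–5–5

Line 1: soon (1), sleeping (2) → 3
Line 2: ant (1), near (1), each (1), circle (2) → 5
Line 3: december (3), echoes (2) → 5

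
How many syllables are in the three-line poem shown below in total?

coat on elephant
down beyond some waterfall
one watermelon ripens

19

Line 1: coat (1), on (1), elephant (3) → 5
Line 2: down (1), beyond (2), some (1), waterfall (3) → 7
Line 3: one (1), watermelon (4), ripens (2) → 7
Total: 5 + 7 + 7 = 19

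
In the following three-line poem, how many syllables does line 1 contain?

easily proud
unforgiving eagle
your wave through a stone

Line 1: "easily proud": 3+1 = 4

4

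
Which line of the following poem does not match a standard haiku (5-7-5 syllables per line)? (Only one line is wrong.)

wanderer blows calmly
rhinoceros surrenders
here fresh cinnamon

Line 1

Line 1: wanderer (3), blows (1), calmly (2) → 6 (expected 5)
Line 2: rhinoceros (4), surrenders (3) → 7 ✓
Line 3: here (1), fresh (1), cinnamon (3) → 5 ✓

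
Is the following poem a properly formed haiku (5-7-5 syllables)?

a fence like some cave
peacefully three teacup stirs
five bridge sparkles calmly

Line 1: "a fence like some cave": 1+1+1+1+1 = 5 ✓
Line 2: "peacefully three teacup stirs": 3+1+2+1 = 7 ✓
Line 3: "five bridge sparkles calmly": 1+1+2+2 = 6 (expected 5)

No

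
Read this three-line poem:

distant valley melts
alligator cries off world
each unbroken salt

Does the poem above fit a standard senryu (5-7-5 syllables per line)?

Yes

Line 1: "distant valley melts": 2+2+1 = 5 ✓
Line 2: "alligator cries off world": 4+1+1+1 = 7 ✓
Line 3: "each unbroken salt": 1+3+1 = 5 ✓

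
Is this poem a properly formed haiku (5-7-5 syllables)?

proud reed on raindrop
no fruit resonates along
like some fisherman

Line 1: proud (1), reed (1), on (1), raindrop (2) → 5 ✓
Line 2: no (1), fruit (1), resonates (3), along (2) → 7 ✓
Line 3: like (1), some (1), fisherman (3) → 5 ✓

Yes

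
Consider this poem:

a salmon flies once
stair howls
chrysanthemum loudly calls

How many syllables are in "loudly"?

2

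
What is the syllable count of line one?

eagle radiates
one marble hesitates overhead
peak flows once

Line one: "eagle radiates": 2+3 = 5

5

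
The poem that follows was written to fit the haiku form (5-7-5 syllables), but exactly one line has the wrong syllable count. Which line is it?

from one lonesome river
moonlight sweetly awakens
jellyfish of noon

Line 1

Line 1: "from one lonesome river": 1+1+2+2 = 6 (expected 5)
Line 2: "moonlight sweetly awakens": 2+2+3 = 7 ✓
Line 3: "jellyfish of noon": 3+1+1 = 5 ✓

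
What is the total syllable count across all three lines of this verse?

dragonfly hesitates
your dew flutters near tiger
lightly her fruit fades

18

Line 1: dragonfly(3) + hesitates(3) = 6
Line 2: your(1) + dew(1) + flutters(2) + near(1) + tiger(2) = 7
Line 3: lightly(2) + her(1) + fruit(1) + fades(1) = 5
Total: 6 + 7 + 5 = 18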